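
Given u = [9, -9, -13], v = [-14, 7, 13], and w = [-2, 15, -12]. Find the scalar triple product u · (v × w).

v × w:
i: 7·(-12) - 13·15 = -84 - 195 = -279
j: 13·(-2) - (-14)·(-12) = -26 - 168 = -194
k: (-14)·15 - 7·(-2) = -210 - (-14) = -196
v × w = (-279, -194, -196)
u · (v × w) = 9·(-279) + (-9)·(-194) + (-13)·(-196) = -2511 + 1746 + 2548 = 1783

1783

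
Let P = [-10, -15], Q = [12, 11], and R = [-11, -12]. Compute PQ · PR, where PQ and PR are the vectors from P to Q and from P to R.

PQ = Q − P = (22, 26)
PR = R − P = (-1, 3)
PQ · PR = 22·(-1) + 26·3 = -22 + 78 = 56

56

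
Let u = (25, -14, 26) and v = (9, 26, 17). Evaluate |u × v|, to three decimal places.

i: (-14)·17 - 26·26 = -238 - 676 = -914
j: 26·9 - 25·17 = 234 - 425 = -191
k: 25·26 - (-14)·9 = 650 - (-126) = 776
u × v = (-914, -191, 776)
|u × v| = √((-914)² + (-191)² + 776²) = √1474053 ≈ 1214.1058

1214.106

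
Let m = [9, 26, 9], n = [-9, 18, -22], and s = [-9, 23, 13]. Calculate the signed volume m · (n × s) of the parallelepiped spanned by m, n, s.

14445

n × s:
i: 18·13 - (-22)·23 = 234 - (-506) = 740
j: (-22)·(-9) - (-9)·13 = 198 - (-117) = 315
k: (-9)·23 - 18·(-9) = -207 - (-162) = -45
n × s = (740, 315, -45)
m · (n × s) = 9·740 + 26·315 + 9·(-45) = 6660 + 8190 - 405 = 14445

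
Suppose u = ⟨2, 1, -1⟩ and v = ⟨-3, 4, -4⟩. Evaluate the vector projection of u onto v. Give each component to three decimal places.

u · v = 2·(-3) + 1·4 + (-1)·(-4) = -6 + 4 + 4 = 2
|v|² = 9 + 16 + 16 = 41
proj_v u = (2/41) · (-3, 4, -4) ≈ (-0.146, 0.195, -0.195)

(-0.146, 0.195, -0.195)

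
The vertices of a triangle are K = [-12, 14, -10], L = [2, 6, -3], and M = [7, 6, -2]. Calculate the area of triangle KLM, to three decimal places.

KL = (14, -8, 7),  KM = (19, -8, 8)
i: (-8)·8 - 7·(-8) = -64 - (-56) = -8
j: 7·19 - 14·8 = 133 - 112 = 21
k: 14·(-8) - (-8)·19 = -112 - (-152) = 40
KL × KM = (-8, 21, 40)
|KL × KM| = √2105 ≈ 45.8803
area = ½ · 45.8803 ≈ 22.940

22.940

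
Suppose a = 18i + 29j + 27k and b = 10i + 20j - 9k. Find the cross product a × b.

(-801, 432, 70)

i: 29·(-9) - 27·20 = -261 - 540 = -801
j: 27·10 - 18·(-9) = 270 - (-162) = 432
k: 18·20 - 29·10 = 360 - 290 = 70
a × b = (-801, 432, 70)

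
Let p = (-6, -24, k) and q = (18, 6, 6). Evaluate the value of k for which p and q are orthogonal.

42

p · q = (-6)·18 + (-24)·6 + k·6 = -252 + 6k
Set equal to 0: 6k = 252, so k = 42.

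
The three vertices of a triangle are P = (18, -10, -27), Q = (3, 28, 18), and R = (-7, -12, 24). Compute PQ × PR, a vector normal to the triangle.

PQ = (-15, 38, 45)
PR = (-25, -2, 51)
i: 38·51 - 45·(-2) = 1938 - (-90) = 2028
j: 45·(-25) - (-15)·51 = -1125 - (-765) = -360
k: (-15)·(-2) - 38·(-25) = 30 - (-950) = 980
PQ × PR = (2028, -360, 980)

(2028, -360, 980)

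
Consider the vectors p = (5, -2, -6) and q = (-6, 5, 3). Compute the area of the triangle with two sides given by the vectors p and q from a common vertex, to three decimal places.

i: (-2)·3 - (-6)·5 = -6 - (-30) = 24
j: (-6)·(-6) - 5·3 = 36 - 15 = 21
k: 5·5 - (-2)·(-6) = 25 - 12 = 13
p × q = (24, 21, 13)
|p × q| = √(24² + 21² + 13²) = √1186 ≈ 34.4384
area = ½ · 34.4384 ≈ 17.219

17.219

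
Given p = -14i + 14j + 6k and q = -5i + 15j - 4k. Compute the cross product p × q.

i: 14·(-4) - 6·15 = -56 - 90 = -146
j: 6·(-5) - (-14)·(-4) = -30 - 56 = -86
k: (-14)·15 - 14·(-5) = -210 - (-70) = -140
p × q = (-146, -86, -140)

(-146, -86, -140)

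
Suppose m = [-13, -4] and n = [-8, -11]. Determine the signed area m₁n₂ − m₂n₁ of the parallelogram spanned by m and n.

111

(-13)·(-11) - (-4)·(-8) = 143 - 32 = 111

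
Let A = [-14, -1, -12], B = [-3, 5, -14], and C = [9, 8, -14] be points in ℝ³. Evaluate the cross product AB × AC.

AB = (11, 6, -2)
AC = (23, 9, -2)
i: 6·(-2) - (-2)·9 = -12 - (-18) = 6
j: (-2)·23 - 11·(-2) = -46 - (-22) = -24
k: 11·9 - 6·23 = 99 - 138 = -39
AB × AC = (6, -24, -39)

(6, -24, -39)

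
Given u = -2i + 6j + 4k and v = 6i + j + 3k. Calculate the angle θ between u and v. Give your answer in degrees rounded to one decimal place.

83.2

u · v = (-2)·6 + 6·1 + 4·3 = -12 + 6 + 12 = 6
|u|² = 4 + 36 + 16 = 56,  |u| = √56 ≈ 7.483315
|v|² = 36 + 1 + 9 = 46,  |v| = √46 ≈ 6.782330
cos θ = 6 / (7.483315 · 6.782330) ≈ 0.11822
θ = arccos(0.11822) ≈ 83.2°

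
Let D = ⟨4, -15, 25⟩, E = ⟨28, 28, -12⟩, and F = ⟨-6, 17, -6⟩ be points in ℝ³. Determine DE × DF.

(-149, 1114, 1198)

DE = (24, 43, -37)
DF = (-10, 32, -31)
i: 43·(-31) - (-37)·32 = -1333 - (-1184) = -149
j: (-37)·(-10) - 24·(-31) = 370 - (-744) = 1114
k: 24·32 - 43·(-10) = 768 - (-430) = 1198
DE × DF = (-149, 1114, 1198)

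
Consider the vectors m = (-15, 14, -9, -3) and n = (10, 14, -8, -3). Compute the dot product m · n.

m · n = (-15)·10 + 14·14 + (-9)·(-8) + (-3)·(-3) = -150 + 196 + 72 + 9 = 127

127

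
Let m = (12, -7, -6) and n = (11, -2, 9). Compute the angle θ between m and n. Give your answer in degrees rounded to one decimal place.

64.9

m · n = 12·11 + (-7)·(-2) + (-6)·9 = 132 + 14 - 54 = 92
|m|² = 144 + 49 + 36 = 229,  |m| = √229 ≈ 15.132746
|n|² = 121 + 4 + 81 = 206,  |n| = √206 ≈ 14.352700
cos θ = 92 / (15.132746 · 14.352700) ≈ 0.42358
θ = arccos(0.42358) ≈ 64.9°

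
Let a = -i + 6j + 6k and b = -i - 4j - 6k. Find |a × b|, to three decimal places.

i: 6·(-6) - 6·(-4) = -36 - (-24) = -12
j: 6·(-1) - (-1)·(-6) = -6 - 6 = -12
k: (-1)·(-4) - 6·(-1) = 4 - (-6) = 10
a × b = (-12, -12, 10)
|a × b| = √((-12)² + (-12)² + 10²) = √388 ≈ 19.6977

19.698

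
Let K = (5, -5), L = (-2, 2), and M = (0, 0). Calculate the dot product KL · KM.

70

KL = L − K = (-7, 7)
KM = M − K = (-5, 5)
KL · KM = (-7)·(-5) + 7·5 = 35 + 35 = 70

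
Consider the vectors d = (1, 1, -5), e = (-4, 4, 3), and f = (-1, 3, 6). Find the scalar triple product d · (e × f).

e × f:
i: 4·6 - 3·3 = 24 - 9 = 15
j: 3·(-1) - (-4)·6 = -3 - (-24) = 21
k: (-4)·3 - 4·(-1) = -12 - (-4) = -8
e × f = (15, 21, -8)
d · (e × f) = 1·15 + 1·21 + (-5)·(-8) = 15 + 21 + 40 = 76

76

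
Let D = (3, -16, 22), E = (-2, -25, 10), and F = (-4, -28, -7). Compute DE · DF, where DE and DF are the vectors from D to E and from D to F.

DE = E − D = (-5, -9, -12)
DF = F − D = (-7, -12, -29)
DE · DF = (-5)·(-7) + (-9)·(-12) + (-12)·(-29) = 35 + 108 + 348 = 491

491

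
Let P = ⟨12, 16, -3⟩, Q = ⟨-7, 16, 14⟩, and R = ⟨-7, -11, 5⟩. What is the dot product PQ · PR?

PQ = Q − P = (-19, 0, 17)
PR = R − P = (-19, -27, 8)
PQ · PR = (-19)·(-19) + 0·(-27) + 17·8 = 361 + 0 + 136 = 497

497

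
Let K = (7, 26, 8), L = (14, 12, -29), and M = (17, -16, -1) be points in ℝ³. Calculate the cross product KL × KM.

KL = (7, -14, -37)
KM = (10, -42, -9)
i: (-14)·(-9) - (-37)·(-42) = 126 - 1554 = -1428
j: (-37)·10 - 7·(-9) = -370 - (-63) = -307
k: 7·(-42) - (-14)·10 = -294 - (-140) = -154
KL × KM = (-1428, -307, -154)

(-1428, -307, -154)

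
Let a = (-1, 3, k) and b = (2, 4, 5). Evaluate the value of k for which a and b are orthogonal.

-2

a · b = (-1)·2 + 3·4 + k·5 = 10 + 5k
Set equal to 0: 5k = -10, so k = -2.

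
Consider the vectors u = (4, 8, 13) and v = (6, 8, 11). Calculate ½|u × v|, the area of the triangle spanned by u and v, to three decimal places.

i: 8·11 - 13·8 = 88 - 104 = -16
j: 13·6 - 4·11 = 78 - 44 = 34
k: 4·8 - 8·6 = 32 - 48 = -16
u × v = (-16, 34, -16)
|u × v| = √((-16)² + 34² + (-16)²) = √1668 ≈ 40.8412
area = ½ · 40.8412 ≈ 20.421

20.421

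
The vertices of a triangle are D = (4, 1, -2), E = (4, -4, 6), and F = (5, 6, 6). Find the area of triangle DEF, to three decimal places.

DE = (0, -5, 8),  DF = (1, 5, 8)
i: (-5)·8 - 8·5 = -40 - 40 = -80
j: 8·1 - 0·8 = 8 - 0 = 8
k: 0·5 - (-5)·1 = 0 - (-5) = 5
DE × DF = (-80, 8, 5)
|DE × DF| = √6489 ≈ 80.5543
area = ½ · 80.5543 ≈ 40.277

40.277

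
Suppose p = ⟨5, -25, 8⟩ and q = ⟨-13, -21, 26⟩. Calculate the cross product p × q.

(-482, -234, -430)

i: (-25)·26 - 8·(-21) = -650 - (-168) = -482
j: 8·(-13) - 5·26 = -104 - 130 = -234
k: 5·(-21) - (-25)·(-13) = -105 - 325 = -430
p × q = (-482, -234, -430)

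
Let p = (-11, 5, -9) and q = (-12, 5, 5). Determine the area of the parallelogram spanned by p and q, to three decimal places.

i: 5·5 - (-9)·5 = 25 - (-45) = 70
j: (-9)·(-12) - (-11)·5 = 108 - (-55) = 163
k: (-11)·5 - 5·(-12) = -55 - (-60) = 5
p × q = (70, 163, 5)
|p × q| = √(70² + 163² + 5²) = √31494 ≈ 177.4655

177.465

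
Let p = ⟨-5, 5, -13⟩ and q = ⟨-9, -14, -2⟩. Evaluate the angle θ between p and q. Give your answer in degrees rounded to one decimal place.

89.8

p · q = (-5)·(-9) + 5·(-14) + (-13)·(-2) = 45 - 70 + 26 = 1
|p|² = 25 + 25 + 169 = 219,  |p| = √219 ≈ 14.798649
|q|² = 81 + 196 + 4 = 281,  |q| = √281 ≈ 16.763055
cos θ = 1 / (14.798649 · 16.763055) ≈ 0.00403
θ = arccos(0.00403) ≈ 89.8°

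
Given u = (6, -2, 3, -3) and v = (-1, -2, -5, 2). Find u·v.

u · v = 6·(-1) + (-2)·(-2) + 3·(-5) + (-3)·2 = -6 + 4 - 15 - 6 = -23

-23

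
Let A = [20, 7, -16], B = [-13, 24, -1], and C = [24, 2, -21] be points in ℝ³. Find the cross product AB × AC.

AB = (-33, 17, 15)
AC = (4, -5, -5)
i: 17·(-5) - 15·(-5) = -85 - (-75) = -10
j: 15·4 - (-33)·(-5) = 60 - 165 = -105
k: (-33)·(-5) - 17·4 = 165 - 68 = 97
AB × AC = (-10, -105, 97)

(-10, -105, 97)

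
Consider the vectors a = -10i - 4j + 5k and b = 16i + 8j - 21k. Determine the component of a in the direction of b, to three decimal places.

-10.766

a · b = (-10)·16 + (-4)·8 + 5·(-21) = -160 - 32 - 105 = -297
|b| = √(256 + 64 + 441) = √761 ≈ 27.5862
comp_b a = -297 / √761 ≈ -10.766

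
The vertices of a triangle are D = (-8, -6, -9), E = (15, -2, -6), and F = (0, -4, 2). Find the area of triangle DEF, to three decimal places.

116.277

DE = (23, 4, 3),  DF = (8, 2, 11)
i: 4·11 - 3·2 = 44 - 6 = 38
j: 3·8 - 23·11 = 24 - 253 = -229
k: 23·2 - 4·8 = 46 - 32 = 14
DE × DF = (38, -229, 14)
|DE × DF| = √54081 ≈ 232.5532
area = ½ · 232.5532 ≈ 116.277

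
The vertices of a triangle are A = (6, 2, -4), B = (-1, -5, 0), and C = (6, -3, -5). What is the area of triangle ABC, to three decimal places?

22.377

AB = (-7, -7, 4),  AC = (0, -5, -1)
i: (-7)·(-1) - 4·(-5) = 7 - (-20) = 27
j: 4·0 - (-7)·(-1) = 0 - 7 = -7
k: (-7)·(-5) - (-7)·0 = 35 - 0 = 35
AB × AC = (27, -7, 35)
|AB × AC| = √2003 ≈ 44.7549
area = ½ · 44.7549 ≈ 22.377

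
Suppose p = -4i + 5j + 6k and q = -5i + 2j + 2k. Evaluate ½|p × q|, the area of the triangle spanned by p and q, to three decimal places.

i: 5·2 - 6·2 = 10 - 12 = -2
j: 6·(-5) - (-4)·2 = -30 - (-8) = -22
k: (-4)·2 - 5·(-5) = -8 - (-25) = 17
p × q = (-2, -22, 17)
|p × q| = √((-2)² + (-22)² + 17²) = √777 ≈ 27.8747
area = ½ · 27.8747 ≈ 13.937

13.937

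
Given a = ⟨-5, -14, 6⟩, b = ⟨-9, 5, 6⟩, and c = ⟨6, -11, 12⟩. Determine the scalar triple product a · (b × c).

-2232

b × c:
i: 5·12 - 6·(-11) = 60 - (-66) = 126
j: 6·6 - (-9)·12 = 36 - (-108) = 144
k: (-9)·(-11) - 5·6 = 99 - 30 = 69
b × c = (126, 144, 69)
a · (b × c) = (-5)·126 + (-14)·144 + 6·69 = -630 - 2016 + 414 = -2232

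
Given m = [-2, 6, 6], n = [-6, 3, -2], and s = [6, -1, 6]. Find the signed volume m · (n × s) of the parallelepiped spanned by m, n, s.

40

n × s:
i: 3·6 - (-2)·(-1) = 18 - 2 = 16
j: (-2)·6 - (-6)·6 = -12 - (-36) = 24
k: (-6)·(-1) - 3·6 = 6 - 18 = -12
n × s = (16, 24, -12)
m · (n × s) = (-2)·16 + 6·24 + 6·(-12) = -32 + 144 - 72 = 40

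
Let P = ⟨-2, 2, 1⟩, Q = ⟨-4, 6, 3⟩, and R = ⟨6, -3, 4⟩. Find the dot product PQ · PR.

PQ = Q − P = (-2, 4, 2)
PR = R − P = (8, -5, 3)
PQ · PR = (-2)·8 + 4·(-5) + 2·3 = -16 - 20 + 6 = -30

-30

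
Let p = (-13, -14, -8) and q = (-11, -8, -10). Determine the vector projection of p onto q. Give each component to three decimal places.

p · q = (-13)·(-11) + (-14)·(-8) + (-8)·(-10) = 143 + 112 + 80 = 335
|q|² = 121 + 64 + 100 = 285
proj_q p = (335/285) · (-11, -8, -10) ≈ (-12.930, -9.404, -11.754)

(-12.930, -9.404, -11.754)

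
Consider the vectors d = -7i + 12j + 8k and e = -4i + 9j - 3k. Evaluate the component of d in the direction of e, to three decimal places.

10.878

d · e = (-7)·(-4) + 12·9 + 8·(-3) = 28 + 108 - 24 = 112
|e| = √(16 + 81 + 9) = √106 ≈ 10.2956
comp_e d = 112 / √106 ≈ 10.878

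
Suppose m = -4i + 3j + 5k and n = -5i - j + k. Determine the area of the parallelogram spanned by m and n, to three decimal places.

i: 3·1 - 5·(-1) = 3 - (-5) = 8
j: 5·(-5) - (-4)·1 = -25 - (-4) = -21
k: (-4)·(-1) - 3·(-5) = 4 - (-15) = 19
m × n = (8, -21, 19)
|m × n| = √(8² + (-21)² + 19²) = √866 ≈ 29.4279

29.428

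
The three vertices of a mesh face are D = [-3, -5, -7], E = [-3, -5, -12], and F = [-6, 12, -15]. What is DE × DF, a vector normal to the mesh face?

DE = (0, 0, -5)
DF = (-3, 17, -8)
i: 0·(-8) - (-5)·17 = 0 - (-85) = 85
j: (-5)·(-3) - 0·(-8) = 15 - 0 = 15
k: 0·17 - 0·(-3) = 0 - 0 = 0
DE × DF = (85, 15, 0)

(85, 15, 0)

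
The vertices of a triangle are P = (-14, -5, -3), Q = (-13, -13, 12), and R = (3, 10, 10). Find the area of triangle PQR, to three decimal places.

217.719

PQ = (1, -8, 15),  PR = (17, 15, 13)
i: (-8)·13 - 15·15 = -104 - 225 = -329
j: 15·17 - 1·13 = 255 - 13 = 242
k: 1·15 - (-8)·17 = 15 - (-136) = 151
PQ × PR = (-329, 242, 151)
|PQ × PR| = √189606 ≈ 435.4377
area = ½ · 435.4377 ≈ 217.719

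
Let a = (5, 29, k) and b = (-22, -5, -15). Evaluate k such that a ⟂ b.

a · b = 5·(-22) + 29·(-5) + k·(-15) = -255 - 15k
Set equal to 0: -15k = 255, so k = -17.

-17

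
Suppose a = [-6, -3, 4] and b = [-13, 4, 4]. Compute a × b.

(-28, -28, -63)

i: (-3)·4 - 4·4 = -12 - 16 = -28
j: 4·(-13) - (-6)·4 = -52 - (-24) = -28
k: (-6)·4 - (-3)·(-13) = -24 - 39 = -63
a × b = (-28, -28, -63)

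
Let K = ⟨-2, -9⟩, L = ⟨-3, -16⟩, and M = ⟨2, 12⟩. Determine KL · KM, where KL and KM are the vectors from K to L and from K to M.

-151

KL = L − K = (-1, -7)
KM = M − K = (4, 21)
KL · KM = (-1)·4 + (-7)·21 = -4 - 147 = -151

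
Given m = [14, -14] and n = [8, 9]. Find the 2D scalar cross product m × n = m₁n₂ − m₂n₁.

14·9 - (-14)·8 = 126 - (-112) = 238

238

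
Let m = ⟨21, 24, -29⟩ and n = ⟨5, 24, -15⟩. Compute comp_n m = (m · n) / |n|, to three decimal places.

m · n = 21·5 + 24·24 + (-29)·(-15) = 105 + 576 + 435 = 1116
|n| = √(25 + 576 + 225) = √826 ≈ 28.7402
comp_n m = 1116 / √826 ≈ 38.831

38.831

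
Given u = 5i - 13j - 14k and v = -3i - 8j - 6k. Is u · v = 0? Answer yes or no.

u · v = 5·(-3) + (-13)·(-8) + (-14)·(-6) = -15 + 104 + 84 = 173
Nonzero, so the vectors are not orthogonal.

no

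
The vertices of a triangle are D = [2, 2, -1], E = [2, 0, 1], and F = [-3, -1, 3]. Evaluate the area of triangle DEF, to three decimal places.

DE = (0, -2, 2),  DF = (-5, -3, 4)
i: (-2)·4 - 2·(-3) = -8 - (-6) = -2
j: 2·(-5) - 0·4 = -10 - 0 = -10
k: 0·(-3) - (-2)·(-5) = 0 - 10 = -10
DE × DF = (-2, -10, -10)
|DE × DF| = √204 ≈ 14.2829
area = ½ · 14.2829 ≈ 7.141

7.141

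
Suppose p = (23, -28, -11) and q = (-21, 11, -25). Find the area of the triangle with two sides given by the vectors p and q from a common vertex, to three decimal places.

599.146

i: (-28)·(-25) - (-11)·11 = 700 - (-121) = 821
j: (-11)·(-21) - 23·(-25) = 231 - (-575) = 806
k: 23·11 - (-28)·(-21) = 253 - 588 = -335
p × q = (821, 806, -335)
|p × q| = √(821² + 806² + (-335)²) = √1435902 ≈ 1198.2913
area = ½ · 1198.2913 ≈ 599.146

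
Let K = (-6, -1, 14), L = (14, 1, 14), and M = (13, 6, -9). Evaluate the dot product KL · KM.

394

KL = L − K = (20, 2, 0)
KM = M − K = (19, 7, -23)
KL · KM = 20·19 + 2·7 + 0·(-23) = 380 + 14 + 0 = 394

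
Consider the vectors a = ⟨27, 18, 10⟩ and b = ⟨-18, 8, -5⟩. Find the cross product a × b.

i: 18·(-5) - 10·8 = -90 - 80 = -170
j: 10·(-18) - 27·(-5) = -180 - (-135) = -45
k: 27·8 - 18·(-18) = 216 - (-324) = 540
a × b = (-170, -45, 540)

(-170, -45, 540)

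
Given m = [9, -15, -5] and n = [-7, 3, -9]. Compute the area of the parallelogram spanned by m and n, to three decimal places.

i: (-15)·(-9) - (-5)·3 = 135 - (-15) = 150
j: (-5)·(-7) - 9·(-9) = 35 - (-81) = 116
k: 9·3 - (-15)·(-7) = 27 - 105 = -78
m × n = (150, 116, -78)
|m × n| = √(150² + 116² + (-78)²) = √42040 ≈ 205.0366

205.037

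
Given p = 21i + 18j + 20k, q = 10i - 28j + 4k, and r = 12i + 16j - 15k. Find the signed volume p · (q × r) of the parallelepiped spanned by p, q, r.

q × r:
i: (-28)·(-15) - 4·16 = 420 - 64 = 356
j: 4·12 - 10·(-15) = 48 - (-150) = 198
k: 10·16 - (-28)·12 = 160 - (-336) = 496
q × r = (356, 198, 496)
p · (q × r) = 21·356 + 18·198 + 20·496 = 7476 + 3564 + 9920 = 20960

20960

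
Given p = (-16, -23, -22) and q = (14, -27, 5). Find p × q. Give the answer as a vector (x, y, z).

(-709, -228, 754)

i: (-23)·5 - (-22)·(-27) = -115 - 594 = -709
j: (-22)·14 - (-16)·5 = -308 - (-80) = -228
k: (-16)·(-27) - (-23)·14 = 432 - (-322) = 754
p × q = (-709, -228, 754)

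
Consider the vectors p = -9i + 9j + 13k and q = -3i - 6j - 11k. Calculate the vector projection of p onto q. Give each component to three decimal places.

p · q = (-9)·(-3) + 9·(-6) + 13·(-11) = 27 - 54 - 143 = -170
|q|² = 9 + 36 + 121 = 166
proj_q p = (-170/166) · (-3, -6, -11) ≈ (3.072, 6.145, 11.265)

(3.072, 6.145, 11.265)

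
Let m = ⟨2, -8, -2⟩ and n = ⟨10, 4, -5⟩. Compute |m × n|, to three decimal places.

100.737

i: (-8)·(-5) - (-2)·4 = 40 - (-8) = 48
j: (-2)·10 - 2·(-5) = -20 - (-10) = -10
k: 2·4 - (-8)·10 = 8 - (-80) = 88
m × n = (48, -10, 88)
|m × n| = √(48² + (-10)² + 88²) = √10148 ≈ 100.7373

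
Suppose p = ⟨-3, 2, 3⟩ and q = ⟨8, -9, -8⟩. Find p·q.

p · q = (-3)·8 + 2·(-9) + 3·(-8) = -24 - 18 - 24 = -66

-66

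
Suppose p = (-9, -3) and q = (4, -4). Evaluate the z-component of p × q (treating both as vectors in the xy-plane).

(-9)·(-4) - (-3)·4 = 36 - (-12) = 48

48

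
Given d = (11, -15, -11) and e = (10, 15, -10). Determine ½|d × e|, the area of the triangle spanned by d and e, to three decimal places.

222.739

i: (-15)·(-10) - (-11)·15 = 150 - (-165) = 315
j: (-11)·10 - 11·(-10) = -110 - (-110) = 0
k: 11·15 - (-15)·10 = 165 - (-150) = 315
d × e = (315, 0, 315)
|d × e| = √(315² + 0² + 315²) = √198450 ≈ 445.4773
area = ½ · 445.4773 ≈ 222.739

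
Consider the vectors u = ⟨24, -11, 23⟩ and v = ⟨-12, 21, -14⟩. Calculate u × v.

(-329, 60, 372)

i: (-11)·(-14) - 23·21 = 154 - 483 = -329
j: 23·(-12) - 24·(-14) = -276 - (-336) = 60
k: 24·21 - (-11)·(-12) = 504 - 132 = 372
u × v = (-329, 60, 372)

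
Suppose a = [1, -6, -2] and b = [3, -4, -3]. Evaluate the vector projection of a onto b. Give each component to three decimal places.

a · b = 1·3 + (-6)·(-4) + (-2)·(-3) = 3 + 24 + 6 = 33
|b|² = 9 + 16 + 9 = 34
proj_b a = (33/34) · (3, -4, -3) ≈ (2.912, -3.882, -2.912)

(2.912, -3.882, -2.912)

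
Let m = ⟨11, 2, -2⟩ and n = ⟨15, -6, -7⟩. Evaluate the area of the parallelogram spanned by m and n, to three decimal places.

110.005

i: 2·(-7) - (-2)·(-6) = -14 - 12 = -26
j: (-2)·15 - 11·(-7) = -30 - (-77) = 47
k: 11·(-6) - 2·15 = -66 - 30 = -96
m × n = (-26, 47, -96)
|m × n| = √((-26)² + 47² + (-96)²) = √12101 ≈ 110.0045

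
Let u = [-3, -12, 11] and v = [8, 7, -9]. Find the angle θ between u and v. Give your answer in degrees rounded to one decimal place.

u · v = (-3)·8 + (-12)·7 + 11·(-9) = -24 - 84 - 99 = -207
|u|² = 9 + 144 + 121 = 274,  |u| = √274 ≈ 16.552945
|v|² = 64 + 49 + 81 = 194,  |v| = √194 ≈ 13.928388
cos θ = -207 / (16.552945 · 13.928388) ≈ -0.89783
θ = arccos(-0.89783) ≈ 153.9°

153.9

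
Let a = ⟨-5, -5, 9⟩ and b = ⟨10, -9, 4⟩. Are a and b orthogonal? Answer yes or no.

a · b = (-5)·10 + (-5)·(-9) + 9·4 = -50 + 45 + 36 = 31
Nonzero, so the vectors are not orthogonal.

no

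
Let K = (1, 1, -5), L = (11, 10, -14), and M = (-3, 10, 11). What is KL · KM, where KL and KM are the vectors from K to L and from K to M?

KL = L − K = (10, 9, -9)
KM = M − K = (-4, 9, 16)
KL · KM = 10·(-4) + 9·9 + (-9)·16 = -40 + 81 - 144 = -103

-103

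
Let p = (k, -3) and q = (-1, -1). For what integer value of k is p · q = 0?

3

p · q = k·(-1) + (-3)·(-1) = 3 - 1k
Set equal to 0: -1k = -3, so k = 3.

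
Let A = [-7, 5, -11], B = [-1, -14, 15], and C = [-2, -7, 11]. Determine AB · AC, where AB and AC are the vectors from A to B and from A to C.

AB = B − A = (6, -19, 26)
AC = C − A = (5, -12, 22)
AB · AC = 6·5 + (-19)·(-12) + 26·22 = 30 + 228 + 572 = 830

830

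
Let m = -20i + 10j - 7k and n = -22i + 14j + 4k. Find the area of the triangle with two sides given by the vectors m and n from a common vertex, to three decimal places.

139.104

i: 10·4 - (-7)·14 = 40 - (-98) = 138
j: (-7)·(-22) - (-20)·4 = 154 - (-80) = 234
k: (-20)·14 - 10·(-22) = -280 - (-220) = -60
m × n = (138, 234, -60)
|m × n| = √(138² + 234² + (-60)²) = √77400 ≈ 278.2086
area = ½ · 278.2086 ≈ 139.104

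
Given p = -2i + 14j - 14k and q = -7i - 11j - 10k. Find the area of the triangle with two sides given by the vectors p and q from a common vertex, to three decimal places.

163.493

i: 14·(-10) - (-14)·(-11) = -140 - 154 = -294
j: (-14)·(-7) - (-2)·(-10) = 98 - 20 = 78
k: (-2)·(-11) - 14·(-7) = 22 - (-98) = 120
p × q = (-294, 78, 120)
|p × q| = √((-294)² + 78² + 120²) = √106920 ≈ 326.9862
area = ½ · 326.9862 ≈ 163.493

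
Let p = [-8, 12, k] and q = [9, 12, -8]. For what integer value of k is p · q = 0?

p · q = (-8)·9 + 12·12 + k·(-8) = 72 - 8k
Set equal to 0: -8k = -72, so k = 9.

9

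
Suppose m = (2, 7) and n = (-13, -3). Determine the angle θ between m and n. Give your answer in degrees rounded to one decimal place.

118.9

m · n = 2·(-13) + 7·(-3) = -26 - 21 = -47
|m|² = 4 + 49 = 53,  |m| = √53 ≈ 7.280110
|n|² = 169 + 9 = 178,  |n| = √178 ≈ 13.341664
cos θ = -47 / (7.280110 · 13.341664) ≈ -0.48389
θ = arccos(-0.48389) ≈ 118.9°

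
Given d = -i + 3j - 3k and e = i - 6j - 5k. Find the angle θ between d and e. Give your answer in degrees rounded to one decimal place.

96.7

d · e = (-1)·1 + 3·(-6) + (-3)·(-5) = -1 - 18 + 15 = -4
|d|² = 1 + 9 + 9 = 19,  |d| = √19 ≈ 4.358899
|e|² = 1 + 36 + 25 = 62,  |e| = √62 ≈ 7.874008
cos θ = -4 / (4.358899 · 7.874008) ≈ -0.11654
θ = arccos(-0.11654) ≈ 96.7°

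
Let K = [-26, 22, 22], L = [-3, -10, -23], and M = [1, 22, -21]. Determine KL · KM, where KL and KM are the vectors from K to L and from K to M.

2556

KL = L − K = (23, -32, -45)
KM = M − K = (27, 0, -43)
KL · KM = 23·27 + (-32)·0 + (-45)·(-43) = 621 + 0 + 1935 = 2556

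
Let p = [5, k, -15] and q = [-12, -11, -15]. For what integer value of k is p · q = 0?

15

p · q = 5·(-12) + k·(-11) + (-15)·(-15) = 165 - 11k
Set equal to 0: -11k = -165, so k = 15.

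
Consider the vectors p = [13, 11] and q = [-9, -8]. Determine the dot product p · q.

p · q = 13·(-9) + 11·(-8) = -117 - 88 = -205

-205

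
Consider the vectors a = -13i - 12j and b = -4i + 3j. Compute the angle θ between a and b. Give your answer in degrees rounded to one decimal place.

a · b = (-13)·(-4) + (-12)·3 = 52 - 36 = 16
|a|² = 169 + 144 = 313,  |a| = √313 ≈ 17.691806
|b|² = 16 + 9 = 25,  |b| = √25 ≈ 5.000000
cos θ = 16 / (17.691806 · 5.000000) ≈ 0.18087
θ = arccos(0.18087) ≈ 79.6°

79.6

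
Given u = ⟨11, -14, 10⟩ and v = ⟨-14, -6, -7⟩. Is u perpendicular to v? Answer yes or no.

no

u · v = 11·(-14) + (-14)·(-6) + 10·(-7) = -154 + 84 - 70 = -140
Nonzero, so the vectors are not orthogonal.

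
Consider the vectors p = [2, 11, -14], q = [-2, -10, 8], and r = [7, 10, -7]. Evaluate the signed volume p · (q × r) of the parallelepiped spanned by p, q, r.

-258

q × r:
i: (-10)·(-7) - 8·10 = 70 - 80 = -10
j: 8·7 - (-2)·(-7) = 56 - 14 = 42
k: (-2)·10 - (-10)·7 = -20 - (-70) = 50
q × r = (-10, 42, 50)
p · (q × r) = 2·(-10) + 11·42 + (-14)·50 = -20 + 462 - 700 = -258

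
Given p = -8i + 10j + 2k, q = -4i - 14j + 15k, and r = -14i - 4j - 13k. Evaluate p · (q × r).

q × r:
i: (-14)·(-13) - 15·(-4) = 182 - (-60) = 242
j: 15·(-14) - (-4)·(-13) = -210 - 52 = -262
k: (-4)·(-4) - (-14)·(-14) = 16 - 196 = -180
q × r = (242, -262, -180)
p · (q × r) = (-8)·242 + 10·(-262) + 2·(-180) = -1936 - 2620 - 360 = -4916

-4916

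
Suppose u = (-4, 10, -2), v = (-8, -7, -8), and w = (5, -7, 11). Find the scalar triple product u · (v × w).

v × w:
i: (-7)·11 - (-8)·(-7) = -77 - 56 = -133
j: (-8)·5 - (-8)·11 = -40 - (-88) = 48
k: (-8)·(-7) - (-7)·5 = 56 - (-35) = 91
v × w = (-133, 48, 91)
u · (v × w) = (-4)·(-133) + 10·48 + (-2)·91 = 532 + 480 - 182 = 830

830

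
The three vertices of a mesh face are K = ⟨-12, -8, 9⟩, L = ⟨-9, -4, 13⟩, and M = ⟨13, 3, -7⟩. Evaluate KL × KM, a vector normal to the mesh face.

(-108, 148, -67)

KL = (3, 4, 4)
KM = (25, 11, -16)
i: 4·(-16) - 4·11 = -64 - 44 = -108
j: 4·25 - 3·(-16) = 100 - (-48) = 148
k: 3·11 - 4·25 = 33 - 100 = -67
KL × KM = (-108, 148, -67)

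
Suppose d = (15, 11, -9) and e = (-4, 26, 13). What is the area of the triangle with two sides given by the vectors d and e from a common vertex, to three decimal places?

298.231

i: 11·13 - (-9)·26 = 143 - (-234) = 377
j: (-9)·(-4) - 15·13 = 36 - 195 = -159
k: 15·26 - 11·(-4) = 390 - (-44) = 434
d × e = (377, -159, 434)
|d × e| = √(377² + (-159)² + 434²) = √355766 ≈ 596.4612
area = ½ · 596.4612 ≈ 298.231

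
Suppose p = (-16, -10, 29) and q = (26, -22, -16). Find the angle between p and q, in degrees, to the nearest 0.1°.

120.5

p · q = (-16)·26 + (-10)·(-22) + 29·(-16) = -416 + 220 - 464 = -660
|p|² = 256 + 100 + 841 = 1197,  |p| = √1197 ≈ 34.597688
|q|² = 676 + 484 + 256 = 1416,  |q| = √1416 ≈ 37.629775
cos θ = -660 / (34.597688 · 37.629775) ≈ -0.50695
θ = arccos(-0.50695) ≈ 120.5°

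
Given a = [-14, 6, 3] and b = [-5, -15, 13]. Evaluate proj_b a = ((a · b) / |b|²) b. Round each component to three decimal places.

(-0.227, -0.680, 0.589)

a · b = (-14)·(-5) + 6·(-15) + 3·13 = 70 - 90 + 39 = 19
|b|² = 25 + 225 + 169 = 419
proj_b a = (19/419) · (-5, -15, 13) ≈ (-0.227, -0.680, 0.589)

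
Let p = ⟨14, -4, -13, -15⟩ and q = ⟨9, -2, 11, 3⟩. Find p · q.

p · q = 14·9 + (-4)·(-2) + (-13)·11 + (-15)·3 = 126 + 8 - 143 - 45 = -54

-54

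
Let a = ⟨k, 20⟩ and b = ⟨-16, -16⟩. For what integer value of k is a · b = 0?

a · b = k·(-16) + 20·(-16) = -320 - 16k
Set equal to 0: -16k = 320, so k = -20.

-20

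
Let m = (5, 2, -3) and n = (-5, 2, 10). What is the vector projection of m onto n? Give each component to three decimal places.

m · n = 5·(-5) + 2·2 + (-3)·10 = -25 + 4 - 30 = -51
|n|² = 25 + 4 + 100 = 129
proj_n m = (-51/129) · (-5, 2, 10) ≈ (1.977, -0.791, -3.953)

(1.977, -0.791, -3.953)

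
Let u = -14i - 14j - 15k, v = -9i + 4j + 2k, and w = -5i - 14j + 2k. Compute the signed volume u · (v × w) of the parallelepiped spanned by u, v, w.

v × w:
i: 4·2 - 2·(-14) = 8 - (-28) = 36
j: 2·(-5) - (-9)·2 = -10 - (-18) = 8
k: (-9)·(-14) - 4·(-5) = 126 - (-20) = 146
v × w = (36, 8, 146)
u · (v × w) = (-14)·36 + (-14)·8 + (-15)·146 = -504 - 112 - 2190 = -2806

-2806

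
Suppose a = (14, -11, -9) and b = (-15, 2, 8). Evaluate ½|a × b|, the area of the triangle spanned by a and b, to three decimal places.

77.779

i: (-11)·8 - (-9)·2 = -88 - (-18) = -70
j: (-9)·(-15) - 14·8 = 135 - 112 = 23
k: 14·2 - (-11)·(-15) = 28 - 165 = -137
a × b = (-70, 23, -137)
|a × b| = √((-70)² + 23² + (-137)²) = √24198 ≈ 155.5571
area = ½ · 155.5571 ≈ 77.779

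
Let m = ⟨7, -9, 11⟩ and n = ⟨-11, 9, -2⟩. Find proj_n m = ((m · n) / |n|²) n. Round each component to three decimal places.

m · n = 7·(-11) + (-9)·9 + 11·(-2) = -77 - 81 - 22 = -180
|n|² = 121 + 81 + 4 = 206
proj_n m = (-180/206) · (-11, 9, -2) ≈ (9.612, -7.864, 1.748)

(9.612, -7.864, 1.748)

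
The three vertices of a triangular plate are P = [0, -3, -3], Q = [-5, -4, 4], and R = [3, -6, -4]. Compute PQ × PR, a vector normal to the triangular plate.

(22, 16, 18)

PQ = (-5, -1, 7)
PR = (3, -3, -1)
i: (-1)·(-1) - 7·(-3) = 1 - (-21) = 22
j: 7·3 - (-5)·(-1) = 21 - 5 = 16
k: (-5)·(-3) - (-1)·3 = 15 - (-3) = 18
PQ × PR = (22, 16, 18)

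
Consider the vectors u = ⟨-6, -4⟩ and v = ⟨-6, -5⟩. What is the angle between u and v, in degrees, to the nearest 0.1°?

6.1

u · v = (-6)·(-6) + (-4)·(-5) = 36 + 20 = 56
|u|² = 36 + 16 = 52,  |u| = √52 ≈ 7.211103
|v|² = 36 + 25 = 61,  |v| = √61 ≈ 7.810250
cos θ = 56 / (7.211103 · 7.810250) ≈ 0.99431
θ = arccos(0.99431) ≈ 6.1°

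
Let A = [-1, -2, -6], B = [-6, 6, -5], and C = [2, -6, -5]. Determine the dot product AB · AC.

-46

AB = B − A = (-5, 8, 1)
AC = C − A = (3, -4, 1)
AB · AC = (-5)·3 + 8·(-4) + 1·1 = -15 - 32 + 1 = -46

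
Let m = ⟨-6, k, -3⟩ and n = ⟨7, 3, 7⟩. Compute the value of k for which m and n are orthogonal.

21

m · n = (-6)·7 + k·3 + (-3)·7 = -63 + 3k
Set equal to 0: 3k = 63, so k = 21.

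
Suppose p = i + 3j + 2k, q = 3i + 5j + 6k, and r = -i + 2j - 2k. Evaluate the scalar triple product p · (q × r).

0

q × r:
i: 5·(-2) - 6·2 = -10 - 12 = -22
j: 6·(-1) - 3·(-2) = -6 - (-6) = 0
k: 3·2 - 5·(-1) = 6 - (-5) = 11
q × r = (-22, 0, 11)
p · (q × r) = 1·(-22) + 3·0 + 2·11 = -22 + 0 + 22 = 0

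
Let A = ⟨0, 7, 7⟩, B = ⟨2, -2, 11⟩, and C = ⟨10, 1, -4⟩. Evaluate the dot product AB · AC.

30

AB = B − A = (2, -9, 4)
AC = C − A = (10, -6, -11)
AB · AC = 2·10 + (-9)·(-6) + 4·(-11) = 20 + 54 - 44 = 30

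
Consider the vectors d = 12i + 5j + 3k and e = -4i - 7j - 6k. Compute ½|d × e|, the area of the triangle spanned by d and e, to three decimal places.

i: 5·(-6) - 3·(-7) = -30 - (-21) = -9
j: 3·(-4) - 12·(-6) = -12 - (-72) = 60
k: 12·(-7) - 5·(-4) = -84 - (-20) = -64
d × e = (-9, 60, -64)
|d × e| = √((-9)² + 60² + (-64)²) = √7777 ≈ 88.1873
area = ½ · 88.1873 ≈ 44.094

44.094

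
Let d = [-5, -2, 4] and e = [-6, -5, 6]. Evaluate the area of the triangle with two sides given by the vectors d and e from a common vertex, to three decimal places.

8.201

i: (-2)·6 - 4·(-5) = -12 - (-20) = 8
j: 4·(-6) - (-5)·6 = -24 - (-30) = 6
k: (-5)·(-5) - (-2)·(-6) = 25 - 12 = 13
d × e = (8, 6, 13)
|d × e| = √(8² + 6² + 13²) = √269 ≈ 16.4012
area = ½ · 16.4012 ≈ 8.201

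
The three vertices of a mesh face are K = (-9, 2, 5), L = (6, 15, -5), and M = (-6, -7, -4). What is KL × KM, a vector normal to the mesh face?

(-207, 105, -174)

KL = (15, 13, -10)
KM = (3, -9, -9)
i: 13·(-9) - (-10)·(-9) = -117 - 90 = -207
j: (-10)·3 - 15·(-9) = -30 - (-135) = 105
k: 15·(-9) - 13·3 = -135 - 39 = -174
KL × KM = (-207, 105, -174)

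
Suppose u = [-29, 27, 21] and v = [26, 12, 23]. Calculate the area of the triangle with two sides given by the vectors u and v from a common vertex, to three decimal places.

823.108

i: 27·23 - 21·12 = 621 - 252 = 369
j: 21·26 - (-29)·23 = 546 - (-667) = 1213
k: (-29)·12 - 27·26 = -348 - 702 = -1050
u × v = (369, 1213, -1050)
|u × v| = √(369² + 1213² + (-1050)²) = √2710030 ≈ 1646.2169
area = ½ · 1646.2169 ≈ 823.108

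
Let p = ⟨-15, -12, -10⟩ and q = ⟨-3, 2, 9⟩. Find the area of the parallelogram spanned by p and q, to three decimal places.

i: (-12)·9 - (-10)·2 = -108 - (-20) = -88
j: (-10)·(-3) - (-15)·9 = 30 - (-135) = 165
k: (-15)·2 - (-12)·(-3) = -30 - 36 = -66
p × q = (-88, 165, -66)
|p × q| = √((-88)² + 165² + (-66)²) = √39325 ≈ 198.3053

198.305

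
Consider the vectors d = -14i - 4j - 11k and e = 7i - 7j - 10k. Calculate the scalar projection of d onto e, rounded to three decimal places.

2.843

d · e = (-14)·7 + (-4)·(-7) + (-11)·(-10) = -98 + 28 + 110 = 40
|e| = √(49 + 49 + 100) = √198 ≈ 14.0712
comp_e d = 40 / √198 ≈ 2.843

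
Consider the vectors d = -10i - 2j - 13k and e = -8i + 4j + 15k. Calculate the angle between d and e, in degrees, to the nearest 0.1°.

d · e = (-10)·(-8) + (-2)·4 + (-13)·15 = 80 - 8 - 195 = -123
|d|² = 100 + 4 + 169 = 273,  |d| = √273 ≈ 16.522712
|e|² = 64 + 16 + 225 = 305,  |e| = √305 ≈ 17.464249
cos θ = -123 / (16.522712 · 17.464249) ≈ -0.42626
θ = arccos(-0.42626) ≈ 115.2°

115.2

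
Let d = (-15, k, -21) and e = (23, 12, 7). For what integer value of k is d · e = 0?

41

d · e = (-15)·23 + k·12 + (-21)·7 = -492 + 12k
Set equal to 0: 12k = 492, so k = 41.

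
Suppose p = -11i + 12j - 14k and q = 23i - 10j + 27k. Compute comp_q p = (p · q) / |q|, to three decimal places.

-20.379

p · q = (-11)·23 + 12·(-10) + (-14)·27 = -253 - 120 - 378 = -751
|q| = √(529 + 100 + 729) = √1358 ≈ 36.8511
comp_q p = -751 / √1358 ≈ -20.379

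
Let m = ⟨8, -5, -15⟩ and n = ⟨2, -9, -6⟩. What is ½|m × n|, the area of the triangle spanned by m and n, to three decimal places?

61.630

i: (-5)·(-6) - (-15)·(-9) = 30 - 135 = -105
j: (-15)·2 - 8·(-6) = -30 - (-48) = 18
k: 8·(-9) - (-5)·2 = -72 - (-10) = -62
m × n = (-105, 18, -62)
|m × n| = √((-105)² + 18² + (-62)²) = √15193 ≈ 123.2599
area = ½ · 123.2599 ≈ 61.630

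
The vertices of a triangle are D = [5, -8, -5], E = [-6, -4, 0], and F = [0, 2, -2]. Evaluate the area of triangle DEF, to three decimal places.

DE = (-11, 4, 5),  DF = (-5, 10, 3)
i: 4·3 - 5·10 = 12 - 50 = -38
j: 5·(-5) - (-11)·3 = -25 - (-33) = 8
k: (-11)·10 - 4·(-5) = -110 - (-20) = -90
DE × DF = (-38, 8, -90)
|DE × DF| = √9608 ≈ 98.0204
area = ½ · 98.0204 ≈ 49.010

49.010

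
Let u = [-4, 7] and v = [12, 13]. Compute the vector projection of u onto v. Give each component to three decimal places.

(1.649, 1.786)

u · v = (-4)·12 + 7·13 = -48 + 91 = 43
|v|² = 144 + 169 = 313
proj_v u = (43/313) · (12, 13) ≈ (1.649, 1.786)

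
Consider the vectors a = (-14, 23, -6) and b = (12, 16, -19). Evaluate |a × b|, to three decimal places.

693.199

i: 23·(-19) - (-6)·16 = -437 - (-96) = -341
j: (-6)·12 - (-14)·(-19) = -72 - 266 = -338
k: (-14)·16 - 23·12 = -224 - 276 = -500
a × b = (-341, -338, -500)
|a × b| = √((-341)² + (-338)² + (-500)²) = √480525 ≈ 693.1991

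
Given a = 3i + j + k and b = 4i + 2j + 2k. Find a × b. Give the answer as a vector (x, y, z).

(0, -2, 2)

i: 1·2 - 1·2 = 2 - 2 = 0
j: 1·4 - 3·2 = 4 - 6 = -2
k: 3·2 - 1·4 = 6 - 4 = 2
a × b = (0, -2, 2)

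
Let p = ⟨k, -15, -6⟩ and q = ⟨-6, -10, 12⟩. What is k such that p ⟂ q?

13

p · q = k·(-6) + (-15)·(-10) + (-6)·12 = 78 - 6k
Set equal to 0: -6k = -78, so k = 13.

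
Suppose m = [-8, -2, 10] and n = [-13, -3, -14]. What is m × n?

i: (-2)·(-14) - 10·(-3) = 28 - (-30) = 58
j: 10·(-13) - (-8)·(-14) = -130 - 112 = -242
k: (-8)·(-3) - (-2)·(-13) = 24 - 26 = -2
m × n = (58, -242, -2)

(58, -242, -2)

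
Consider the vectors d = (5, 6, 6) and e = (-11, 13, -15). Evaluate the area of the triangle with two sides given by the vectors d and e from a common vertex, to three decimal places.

i: 6·(-15) - 6·13 = -90 - 78 = -168
j: 6·(-11) - 5·(-15) = -66 - (-75) = 9
k: 5·13 - 6·(-11) = 65 - (-66) = 131
d × e = (-168, 9, 131)
|d × e| = √((-168)² + 9² + 131²) = √45466 ≈ 213.2276
area = ½ · 213.2276 ≈ 106.614

106.614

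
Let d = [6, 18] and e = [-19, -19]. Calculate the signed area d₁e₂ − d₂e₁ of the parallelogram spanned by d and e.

6·(-19) - 18·(-19) = -114 - (-342) = 228

228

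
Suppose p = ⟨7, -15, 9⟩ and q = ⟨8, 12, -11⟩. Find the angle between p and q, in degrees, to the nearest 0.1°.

130.7

p · q = 7·8 + (-15)·12 + 9·(-11) = 56 - 180 - 99 = -223
|p|² = 49 + 225 + 81 = 355,  |p| = √355 ≈ 18.841444
|q|² = 64 + 144 + 121 = 329,  |q| = √329 ≈ 18.138357
cos θ = -223 / (18.841444 · 18.138357) ≈ -0.65252
θ = arccos(-0.65252) ≈ 130.7°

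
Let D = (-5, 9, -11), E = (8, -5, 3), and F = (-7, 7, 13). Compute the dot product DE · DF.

DE = E − D = (13, -14, 14)
DF = F − D = (-2, -2, 24)
DE · DF = 13·(-2) + (-14)·(-2) + 14·24 = -26 + 28 + 336 = 338

338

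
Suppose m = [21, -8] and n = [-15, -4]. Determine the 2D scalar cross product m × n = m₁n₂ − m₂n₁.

21·(-4) - (-8)·(-15) = -84 - 120 = -204

-204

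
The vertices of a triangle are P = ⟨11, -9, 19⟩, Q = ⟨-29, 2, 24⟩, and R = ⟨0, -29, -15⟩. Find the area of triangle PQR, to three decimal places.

PQ = (-40, 11, 5),  PR = (-11, -20, -34)
i: 11·(-34) - 5·(-20) = -374 - (-100) = -274
j: 5·(-11) - (-40)·(-34) = -55 - 1360 = -1415
k: (-40)·(-20) - 11·(-11) = 800 - (-121) = 921
PQ × PR = (-274, -1415, 921)
|PQ × PR| = √2925542 ≈ 1710.4216
area = ½ · 1710.4216 ≈ 855.211

855.211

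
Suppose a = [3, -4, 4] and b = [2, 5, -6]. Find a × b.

i: (-4)·(-6) - 4·5 = 24 - 20 = 4
j: 4·2 - 3·(-6) = 8 - (-18) = 26
k: 3·5 - (-4)·2 = 15 - (-8) = 23
a × b = (4, 26, 23)

(4, 26, 23)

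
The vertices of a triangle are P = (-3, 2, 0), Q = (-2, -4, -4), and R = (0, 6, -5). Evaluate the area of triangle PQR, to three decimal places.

25.734

PQ = (1, -6, -4),  PR = (3, 4, -5)
i: (-6)·(-5) - (-4)·4 = 30 - (-16) = 46
j: (-4)·3 - 1·(-5) = -12 - (-5) = -7
k: 1·4 - (-6)·3 = 4 - (-18) = 22
PQ × PR = (46, -7, 22)
|PQ × PR| = √2649 ≈ 51.4684
area = ½ · 51.4684 ≈ 25.734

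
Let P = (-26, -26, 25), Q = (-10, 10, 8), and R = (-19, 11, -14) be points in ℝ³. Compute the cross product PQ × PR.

(-775, 505, 340)

PQ = (16, 36, -17)
PR = (7, 37, -39)
i: 36·(-39) - (-17)·37 = -1404 - (-629) = -775
j: (-17)·7 - 16·(-39) = -119 - (-624) = 505
k: 16·37 - 36·7 = 592 - 252 = 340
PQ × PR = (-775, 505, 340)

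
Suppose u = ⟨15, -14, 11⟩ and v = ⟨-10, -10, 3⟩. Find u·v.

23

u · v = 15·(-10) + (-14)·(-10) + 11·3 = -150 + 140 + 33 = 23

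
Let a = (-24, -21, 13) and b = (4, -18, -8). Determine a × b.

i: (-21)·(-8) - 13·(-18) = 168 - (-234) = 402
j: 13·4 - (-24)·(-8) = 52 - 192 = -140
k: (-24)·(-18) - (-21)·4 = 432 - (-84) = 516
a × b = (402, -140, 516)

(402, -140, 516)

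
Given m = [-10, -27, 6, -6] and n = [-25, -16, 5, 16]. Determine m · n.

616

m · n = (-10)·(-25) + (-27)·(-16) + 6·5 + (-6)·16 = 250 + 432 + 30 - 96 = 616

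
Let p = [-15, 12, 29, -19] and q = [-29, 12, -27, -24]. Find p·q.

252

p · q = (-15)·(-29) + 12·12 + 29·(-27) + (-19)·(-24) = 435 + 144 - 783 + 456 = 252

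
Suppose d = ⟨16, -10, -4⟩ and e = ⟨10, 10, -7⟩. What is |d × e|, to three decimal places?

i: (-10)·(-7) - (-4)·10 = 70 - (-40) = 110
j: (-4)·10 - 16·(-7) = -40 - (-112) = 72
k: 16·10 - (-10)·10 = 160 - (-100) = 260
d × e = (110, 72, 260)
|d × e| = √(110² + 72² + 260²) = √84884 ≈ 291.3486

291.349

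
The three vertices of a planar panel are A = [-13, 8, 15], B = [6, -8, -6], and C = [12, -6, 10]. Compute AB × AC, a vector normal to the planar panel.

AB = (19, -16, -21)
AC = (25, -14, -5)
i: (-16)·(-5) - (-21)·(-14) = 80 - 294 = -214
j: (-21)·25 - 19·(-5) = -525 - (-95) = -430
k: 19·(-14) - (-16)·25 = -266 - (-400) = 134
AB × AC = (-214, -430, 134)

(-214, -430, 134)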